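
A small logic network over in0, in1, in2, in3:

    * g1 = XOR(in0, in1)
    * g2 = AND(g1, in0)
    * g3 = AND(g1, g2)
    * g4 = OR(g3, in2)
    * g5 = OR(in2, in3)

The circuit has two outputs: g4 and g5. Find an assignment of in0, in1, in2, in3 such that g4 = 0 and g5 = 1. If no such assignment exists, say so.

in0=0, in1=1, in2=0, in3=1

Check with in0=0, in1=1, in2=0, in3=1:
g1 = XOR(in0, in1) = XOR(0, 1) = 1
g2 = AND(g1, in0) = AND(1, 0) = 0
g3 = AND(g1, g2) = AND(1, 0) = 0
g4 = OR(g3, in2) = OR(0, 0) = 0
g5 = OR(in2, in3) = OR(0, 1) = 1
So g4 = 0 and g5 = 1.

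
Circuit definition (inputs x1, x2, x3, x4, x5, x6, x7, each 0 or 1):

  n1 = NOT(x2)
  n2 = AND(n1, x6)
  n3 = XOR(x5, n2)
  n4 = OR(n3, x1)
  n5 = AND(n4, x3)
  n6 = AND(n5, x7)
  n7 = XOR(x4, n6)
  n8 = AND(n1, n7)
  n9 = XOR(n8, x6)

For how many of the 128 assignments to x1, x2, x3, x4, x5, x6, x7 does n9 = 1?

64

n9 = XOR(n8, x6) must be 1, so n8 and x6 differ.
Enumerating the 128 input combinations, 64 give n9 = 1 and 64 give n9 = 0.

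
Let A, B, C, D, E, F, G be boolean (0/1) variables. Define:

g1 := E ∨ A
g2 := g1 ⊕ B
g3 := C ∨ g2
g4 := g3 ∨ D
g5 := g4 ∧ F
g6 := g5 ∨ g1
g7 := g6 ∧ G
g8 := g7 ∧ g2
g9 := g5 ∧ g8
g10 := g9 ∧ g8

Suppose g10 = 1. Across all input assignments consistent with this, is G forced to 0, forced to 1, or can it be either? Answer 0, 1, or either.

1

g10 = g9 ∧ g8 must be 1, so both g9 = 1 and g8 = 1.
g9 = g5 ∧ g8 must be 1, so both g5 = 1 and g8 = 1.
g8 = g7 ∧ g2 must be 1, so both g7 = 1 and g2 = 1.
Every assignment with g10 = 1 has G = 1; there are 16 such assignment(s).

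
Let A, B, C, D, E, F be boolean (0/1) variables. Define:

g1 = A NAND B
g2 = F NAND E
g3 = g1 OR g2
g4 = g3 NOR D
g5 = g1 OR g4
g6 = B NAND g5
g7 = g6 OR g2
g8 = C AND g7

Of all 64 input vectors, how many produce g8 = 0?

g8 = C AND g7 must be 0, so at least one of C, g7 is 0.
Enumerating the 64 input combinations, 35 give g8 = 0 and 29 give g8 = 1.

35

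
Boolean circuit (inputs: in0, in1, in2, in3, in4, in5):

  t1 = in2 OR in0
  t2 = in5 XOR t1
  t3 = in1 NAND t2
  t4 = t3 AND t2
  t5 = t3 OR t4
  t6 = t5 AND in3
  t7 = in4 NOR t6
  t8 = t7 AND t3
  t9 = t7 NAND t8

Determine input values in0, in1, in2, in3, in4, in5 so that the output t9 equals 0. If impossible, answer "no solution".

in0=1, in1=1, in2=1, in3=0, in4=0, in5=1

t9 = t7 NAND t8 must be 0, so both t7 = 1 and t8 = 1.
t7 = in4 NOR t6 must be 1, so both in4 = 0 and t6 = 0.
t8 = t7 AND t3 must be 1, so both t7 = 1 and t3 = 1.
Check with in0=1, in1=1, in2=1, in3=0, in4=0, in5=1:
t1 = in2 OR in0 = 1 OR 1 = 1
t2 = in5 XOR t1 = 1 XOR 1 = 0
t3 = in1 NAND t2 = 1 NAND 0 = 1
t4 = t3 AND t2 = 1 AND 0 = 0
t5 = t3 OR t4 = 1 OR 0 = 1
t6 = t5 AND in3 = 1 AND 0 = 0
t7 = in4 NOR t6 = 0 NOR 0 = 1
t8 = t7 AND t3 = 1 AND 1 = 1
t9 = t7 NAND t8 = 1 NAND 1 = 0
So t9 = 0 as required.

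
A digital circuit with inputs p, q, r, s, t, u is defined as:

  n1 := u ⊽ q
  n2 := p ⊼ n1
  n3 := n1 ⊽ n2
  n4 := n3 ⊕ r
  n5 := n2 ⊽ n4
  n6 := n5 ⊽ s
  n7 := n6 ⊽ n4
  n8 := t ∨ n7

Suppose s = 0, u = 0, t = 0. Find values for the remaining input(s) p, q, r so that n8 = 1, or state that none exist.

n8 = t ∨ n7 must be 1, so at least one of t, n7 is 1.
Check with s = 0, u = 0, t = 0 and p=1, q=0, r=0:
n1 = u ⊽ q = 0 ⊽ 0 = 1
n2 = p ⊼ n1 = 1 ⊼ 1 = 0
n3 = n1 ⊽ n2 = 1 ⊽ 0 = 0
n4 = n3 ⊕ r = 0 ⊕ 0 = 0
n5 = n2 ⊽ n4 = 0 ⊽ 0 = 1
n6 = n5 ⊽ s = 1 ⊽ 0 = 0
n7 = n6 ⊽ n4 = 0 ⊽ 0 = 1
n8 = t ∨ n7 = 0 ∨ 1 = 1
So n8 = 1.

p=1, q=0, r=0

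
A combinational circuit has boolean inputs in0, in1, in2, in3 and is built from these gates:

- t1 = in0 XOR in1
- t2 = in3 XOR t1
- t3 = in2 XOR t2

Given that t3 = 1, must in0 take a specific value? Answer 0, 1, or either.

either

Both values of in0 occur among assignments with t3 = 1:
  in0=0: in0=0, in1=0, in2=0, in3=1
  in0=1: in0=1, in1=0, in2=0, in3=0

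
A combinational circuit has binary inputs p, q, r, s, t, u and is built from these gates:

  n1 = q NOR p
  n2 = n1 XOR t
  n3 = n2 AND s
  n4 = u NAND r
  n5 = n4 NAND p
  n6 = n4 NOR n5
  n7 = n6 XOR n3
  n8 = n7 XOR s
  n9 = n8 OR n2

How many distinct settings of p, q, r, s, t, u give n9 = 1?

n9 = n8 OR n2 must be 1, so at least one of n8, n2 is 1.
Enumerating the 64 input combinations, 48 give n9 = 1 and 16 give n9 = 0.

48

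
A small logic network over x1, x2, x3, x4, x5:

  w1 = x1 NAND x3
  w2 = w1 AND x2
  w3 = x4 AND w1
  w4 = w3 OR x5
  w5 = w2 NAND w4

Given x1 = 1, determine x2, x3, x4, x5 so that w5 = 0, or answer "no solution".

x2=1, x3=0, x4=1, x5=1

w5 = w2 NAND w4 must be 0, so both w2 = 1 and w4 = 1.
Check with x1 = 1 and x2=1, x3=0, x4=1, x5=1:
w1 = x1 NAND x3 = 1 NAND 0 = 1
w2 = w1 AND x2 = 1 AND 1 = 1
w3 = x4 AND w1 = 1 AND 1 = 1
w4 = w3 OR x5 = 1 OR 1 = 1
w5 = w2 NAND w4 = 1 NAND 1 = 0
So w5 = 0.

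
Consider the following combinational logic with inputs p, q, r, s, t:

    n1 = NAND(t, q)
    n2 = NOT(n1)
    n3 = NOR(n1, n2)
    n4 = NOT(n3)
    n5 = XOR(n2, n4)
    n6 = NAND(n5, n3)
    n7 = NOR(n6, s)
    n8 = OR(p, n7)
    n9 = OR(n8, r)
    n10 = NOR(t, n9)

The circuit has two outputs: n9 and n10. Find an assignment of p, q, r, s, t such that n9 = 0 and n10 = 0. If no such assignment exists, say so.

Check with p=0, q=1, r=0, s=1, t=1:
n1 = NAND(t, q) = NAND(1, 1) = 0
n2 = NOT(n1) = NOT 0 = 1
n3 = NOR(n1, n2) = NOR(0, 1) = 0
n4 = NOT(n3) = NOT 0 = 1
n5 = XOR(n2, n4) = XOR(1, 1) = 0
n6 = NAND(n5, n3) = NAND(0, 0) = 1
n7 = NOR(n6, s) = NOR(1, 1) = 0
n8 = OR(p, n7) = OR(0, 0) = 0
n9 = OR(n8, r) = OR(0, 0) = 0
n10 = NOR(t, n9) = NOR(1, 0) = 0
So n9 = 0 and n10 = 0.

p=0, q=1, r=0, s=1, t=1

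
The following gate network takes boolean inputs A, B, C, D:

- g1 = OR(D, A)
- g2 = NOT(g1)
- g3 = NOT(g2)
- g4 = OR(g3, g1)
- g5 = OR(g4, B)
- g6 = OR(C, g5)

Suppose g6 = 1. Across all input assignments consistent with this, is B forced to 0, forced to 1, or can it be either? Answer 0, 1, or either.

either

Both values of B occur among assignments with g6 = 1:
  B=0: A=0, B=0, C=0, D=1
  B=1: A=0, B=1, C=0, D=0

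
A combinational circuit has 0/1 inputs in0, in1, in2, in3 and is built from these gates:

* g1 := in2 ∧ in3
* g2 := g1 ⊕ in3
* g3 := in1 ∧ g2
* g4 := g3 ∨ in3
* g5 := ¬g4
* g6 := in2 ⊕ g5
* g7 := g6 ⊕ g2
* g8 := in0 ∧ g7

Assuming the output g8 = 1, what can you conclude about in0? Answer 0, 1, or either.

1

g8 = in0 ∧ g7 must be 1, so both in0 = 1 and g7 = 1.
g7 = g6 ⊕ g2 must be 1, so g6 and g2 differ.
Every assignment with g8 = 1 has in0 = 1; there are 6 such assignment(s).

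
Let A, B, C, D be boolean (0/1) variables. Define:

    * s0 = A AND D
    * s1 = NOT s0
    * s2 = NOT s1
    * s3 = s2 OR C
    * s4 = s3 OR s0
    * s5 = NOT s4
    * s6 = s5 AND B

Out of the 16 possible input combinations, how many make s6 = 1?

3

s6 = s5 AND B must be 1, so both s5 = 1 and B = 1.
s5 = NOT s4 must be 1, so s4 = 0.
Enumerating the 16 input combinations, 3 give s6 = 1 and 13 give s6 = 0.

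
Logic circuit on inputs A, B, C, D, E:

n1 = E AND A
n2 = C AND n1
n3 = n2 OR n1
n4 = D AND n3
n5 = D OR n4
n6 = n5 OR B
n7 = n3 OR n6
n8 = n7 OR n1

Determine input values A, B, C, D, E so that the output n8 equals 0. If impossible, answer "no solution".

A=0, B=0, C=1, D=0, E=0

n8 = n7 OR n1 must be 0, so both n7 = 0 and n1 = 0.
n7 = n3 OR n6 must be 0, so both n3 = 0 and n6 = 0.
Check with A=0, B=0, C=1, D=0, E=0:
n1 = E AND A = 0 AND 0 = 0
n2 = C AND n1 = 1 AND 0 = 0
n3 = n2 OR n1 = 0 OR 0 = 0
n4 = D AND n3 = 0 AND 0 = 0
n5 = D OR n4 = 0 OR 0 = 0
n6 = n5 OR B = 0 OR 0 = 0
n7 = n3 OR n6 = 0 OR 0 = 0
n8 = n7 OR n1 = 0 OR 0 = 0
So n8 = 0 as required.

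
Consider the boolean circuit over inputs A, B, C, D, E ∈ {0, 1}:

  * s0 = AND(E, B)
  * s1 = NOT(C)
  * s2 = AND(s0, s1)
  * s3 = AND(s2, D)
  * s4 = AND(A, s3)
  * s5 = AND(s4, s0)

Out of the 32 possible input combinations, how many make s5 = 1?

1

s5 = AND(s4, s0) must be 1, so both s4 = 1 and s0 = 1.
s4 = AND(A, s3) must be 1, so both A = 1 and s3 = 1.
s0 = AND(E, B) must be 1, so both E = 1 and B = 1.
Satisfying assignments:
  A=1, B=1, C=0, D=1, E=1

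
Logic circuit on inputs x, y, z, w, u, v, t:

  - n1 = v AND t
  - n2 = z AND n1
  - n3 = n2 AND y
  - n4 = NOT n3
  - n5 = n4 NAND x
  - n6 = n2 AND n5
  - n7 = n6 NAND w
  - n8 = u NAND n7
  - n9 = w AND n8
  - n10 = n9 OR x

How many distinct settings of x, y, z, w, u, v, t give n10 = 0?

n10 = n9 OR x must be 0, so both n9 = 0 and x = 0.
Enumerating the 128 input combinations, 46 give n10 = 0 and 82 give n10 = 1.

46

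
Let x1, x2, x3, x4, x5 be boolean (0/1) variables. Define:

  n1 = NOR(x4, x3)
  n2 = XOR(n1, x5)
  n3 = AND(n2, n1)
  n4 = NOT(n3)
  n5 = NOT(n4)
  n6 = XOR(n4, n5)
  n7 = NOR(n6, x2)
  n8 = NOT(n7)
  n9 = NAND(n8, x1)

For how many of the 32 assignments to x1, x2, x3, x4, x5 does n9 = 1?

16

n9 = NAND(n8, x1) must be 1, so at least one of n8, x1 is 0.
Enumerating the 32 input combinations, 16 give n9 = 1 and 16 give n9 = 0.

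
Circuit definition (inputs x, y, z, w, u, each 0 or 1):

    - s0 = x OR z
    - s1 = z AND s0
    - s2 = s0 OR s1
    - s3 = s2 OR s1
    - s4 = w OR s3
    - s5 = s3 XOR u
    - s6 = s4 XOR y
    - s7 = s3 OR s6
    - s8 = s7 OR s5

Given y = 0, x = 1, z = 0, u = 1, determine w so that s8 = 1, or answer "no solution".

w=1

s8 = s7 OR s5 must be 1, so at least one of s7, s5 is 1.
Check with y = 0, x = 1, z = 0, u = 1 and w=1:
s0 = x OR z = 1 OR 0 = 1
s1 = z AND s0 = 0 AND 1 = 0
s2 = s0 OR s1 = 1 OR 0 = 1
s3 = s2 OR s1 = 1 OR 0 = 1
s4 = w OR s3 = 1 OR 1 = 1
s5 = s3 XOR u = 1 XOR 1 = 0
s6 = s4 XOR y = 1 XOR 0 = 1
s7 = s3 OR s6 = 1 OR 1 = 1
s8 = s7 OR s5 = 1 OR 0 = 1
So s8 = 1.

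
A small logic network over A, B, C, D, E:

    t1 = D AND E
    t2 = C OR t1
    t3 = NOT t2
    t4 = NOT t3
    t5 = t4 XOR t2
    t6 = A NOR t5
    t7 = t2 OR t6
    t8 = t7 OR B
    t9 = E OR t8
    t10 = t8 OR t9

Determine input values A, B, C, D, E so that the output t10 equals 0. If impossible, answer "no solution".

A=1, B=0, C=0, D=1, E=0

t10 = t8 OR t9 must be 0, so both t8 = 0 and t9 = 0.
t8 = t7 OR B must be 0, so both t7 = 0 and B = 0.
Check with A=1, B=0, C=0, D=1, E=0:
t1 = D AND E = 1 AND 0 = 0
t2 = C OR t1 = 0 OR 0 = 0
t3 = NOT t2 = NOT 0 = 1
t4 = NOT t3 = NOT 1 = 0
t5 = t4 XOR t2 = 0 XOR 0 = 0
t6 = A NOR t5 = 1 NOR 0 = 0
t7 = t2 OR t6 = 0 OR 0 = 0
t8 = t7 OR B = 0 OR 0 = 0
t9 = E OR t8 = 0 OR 0 = 0
t10 = t8 OR t9 = 0 OR 0 = 0
So t10 = 0 as required.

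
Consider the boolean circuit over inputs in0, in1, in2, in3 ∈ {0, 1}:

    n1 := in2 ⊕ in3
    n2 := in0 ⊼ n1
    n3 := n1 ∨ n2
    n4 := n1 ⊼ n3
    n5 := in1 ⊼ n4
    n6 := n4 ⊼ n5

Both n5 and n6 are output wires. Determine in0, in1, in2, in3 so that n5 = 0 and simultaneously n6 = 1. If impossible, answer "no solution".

in0=0, in1=1, in2=0, in3=0

Check with in0=0, in1=1, in2=0, in3=0:
n1 = in2 ⊕ in3 = 0 ⊕ 0 = 0
n2 = in0 ⊼ n1 = 0 ⊼ 0 = 1
n3 = n1 ∨ n2 = 0 ∨ 1 = 1
n4 = n1 ⊼ n3 = 0 ⊼ 1 = 1
n5 = in1 ⊼ n4 = 1 ⊼ 1 = 0
n6 = n4 ⊼ n5 = 1 ⊼ 0 = 1
So n5 = 0 and n6 = 1.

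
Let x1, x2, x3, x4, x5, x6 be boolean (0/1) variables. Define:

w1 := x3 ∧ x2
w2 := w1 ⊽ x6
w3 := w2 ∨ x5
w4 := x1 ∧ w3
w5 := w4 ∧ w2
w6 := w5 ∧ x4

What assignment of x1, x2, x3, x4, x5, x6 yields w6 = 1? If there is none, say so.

w6 = w5 ∧ x4 must be 1, so both w5 = 1 and x4 = 1.
w5 = w4 ∧ w2 must be 1, so both w4 = 1 and w2 = 1.
w4 = x1 ∧ w3 must be 1, so both x1 = 1 and w3 = 1.
Check with x1=1, x2=0, x3=0, x4=1, x5=1, x6=0:
w1 = x3 ∧ x2 = 0 ∧ 0 = 0
w2 = w1 ⊽ x6 = 0 ⊽ 0 = 1
w3 = w2 ∨ x5 = 1 ∨ 1 = 1
w4 = x1 ∧ w3 = 1 ∧ 1 = 1
w5 = w4 ∧ w2 = 1 ∧ 1 = 1
w6 = w5 ∧ x4 = 1 ∧ 1 = 1
So w6 = 1 as required.

x1=1, x2=0, x3=0, x4=1, x5=1, x6=0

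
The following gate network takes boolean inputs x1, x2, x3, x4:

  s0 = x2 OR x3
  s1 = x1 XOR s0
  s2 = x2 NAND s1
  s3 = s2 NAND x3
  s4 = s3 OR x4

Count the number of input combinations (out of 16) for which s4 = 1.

s4 = s3 OR x4 must be 1, so at least one of s3, x4 is 1.
Enumerating the 16 input combinations, 13 give s4 = 1 and 3 give s4 = 0.

13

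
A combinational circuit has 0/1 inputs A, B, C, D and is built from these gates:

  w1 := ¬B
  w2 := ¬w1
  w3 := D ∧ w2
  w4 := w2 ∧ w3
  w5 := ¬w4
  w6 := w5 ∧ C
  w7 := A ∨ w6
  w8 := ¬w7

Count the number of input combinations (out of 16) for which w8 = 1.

w8 = ¬w7 must be 1, so w7 = 0.
w7 = A ∨ w6 must be 0, so both A = 0 and w6 = 0.
w6 = w5 ∧ C must be 0, so at least one of w5, C is 0.
Enumerating the 16 input combinations, 5 give w8 = 1 and 11 give w8 = 0.

5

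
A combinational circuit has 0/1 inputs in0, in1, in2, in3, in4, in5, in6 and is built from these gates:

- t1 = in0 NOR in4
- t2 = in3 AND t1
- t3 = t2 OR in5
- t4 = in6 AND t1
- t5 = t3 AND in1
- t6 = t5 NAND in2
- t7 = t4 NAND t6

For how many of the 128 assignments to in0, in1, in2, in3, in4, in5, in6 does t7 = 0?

13

t7 = t4 NAND t6 must be 0, so both t4 = 1 and t6 = 1.
t4 = in6 AND t1 must be 1, so both in6 = 1 and t1 = 1.
t6 = t5 NAND in2 must be 1, so at least one of t5, in2 is 0.
Enumerating the 128 input combinations, 13 give t7 = 0 and 115 give t7 = 1.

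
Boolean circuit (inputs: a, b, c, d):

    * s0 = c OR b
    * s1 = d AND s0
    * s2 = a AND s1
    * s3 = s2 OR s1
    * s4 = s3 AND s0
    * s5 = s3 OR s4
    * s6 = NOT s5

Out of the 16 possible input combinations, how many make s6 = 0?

s6 = NOT s5 must be 0, so s5 = 1.
Enumerating the 16 input combinations, 6 give s6 = 0 and 10 give s6 = 1.

6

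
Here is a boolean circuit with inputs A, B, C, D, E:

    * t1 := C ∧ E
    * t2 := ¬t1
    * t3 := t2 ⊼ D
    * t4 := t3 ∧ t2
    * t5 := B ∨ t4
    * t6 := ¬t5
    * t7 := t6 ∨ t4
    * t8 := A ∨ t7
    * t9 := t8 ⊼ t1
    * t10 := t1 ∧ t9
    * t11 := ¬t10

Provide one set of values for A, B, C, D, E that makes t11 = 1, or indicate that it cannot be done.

t11 = ¬t10 must be 1, so t10 = 0.
t10 = t1 ∧ t9 must be 0, so at least one of t1, t9 is 0.
Check with A=1, B=1, C=1, D=0, E=1:
t1 = C ∧ E = 1 ∧ 1 = 1
t2 = ¬t1 = ¬1 = 0
t3 = t2 ⊼ D = 0 ⊼ 0 = 1
t4 = t3 ∧ t2 = 1 ∧ 0 = 0
t5 = B ∨ t4 = 1 ∨ 0 = 1
t6 = ¬t5 = ¬1 = 0
t7 = t6 ∨ t4 = 0 ∨ 0 = 0
t8 = A ∨ t7 = 1 ∨ 0 = 1
t9 = t8 ⊼ t1 = 1 ⊼ 1 = 0
t10 = t1 ∧ t9 = 1 ∧ 0 = 0
t11 = ¬t10 = ¬0 = 1
So t11 = 1 as required.

A=1, B=1, C=1, D=0, E=1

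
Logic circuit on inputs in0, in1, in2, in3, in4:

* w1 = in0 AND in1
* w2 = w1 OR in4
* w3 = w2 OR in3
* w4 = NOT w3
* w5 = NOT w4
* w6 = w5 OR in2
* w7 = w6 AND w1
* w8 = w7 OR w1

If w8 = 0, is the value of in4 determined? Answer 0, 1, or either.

either

Both values of in4 occur among assignments with w8 = 0:
  in4=0: in0=0, in1=0, in2=0, in3=0, in4=0
  in4=1: in0=0, in1=0, in2=0, in3=0, in4=1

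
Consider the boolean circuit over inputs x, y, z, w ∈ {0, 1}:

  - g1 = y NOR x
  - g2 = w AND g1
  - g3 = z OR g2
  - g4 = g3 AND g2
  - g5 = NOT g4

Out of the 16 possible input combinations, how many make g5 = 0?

g5 = NOT g4 must be 0, so g4 = 1.
Satisfying assignments:
  x=0, y=0, z=0, w=1
  x=0, y=0, z=1, w=1

2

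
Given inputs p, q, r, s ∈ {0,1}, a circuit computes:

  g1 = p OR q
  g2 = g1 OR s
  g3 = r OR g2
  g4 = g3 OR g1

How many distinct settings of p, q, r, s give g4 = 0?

1

g4 = g3 OR g1 must be 0, so both g3 = 0 and g1 = 0.
g3 = r OR g2 must be 0, so both r = 0 and g2 = 0.
g1 = p OR q must be 0, so both p = 0 and q = 0.
Satisfying assignments:
  p=0, q=0, r=0, s=0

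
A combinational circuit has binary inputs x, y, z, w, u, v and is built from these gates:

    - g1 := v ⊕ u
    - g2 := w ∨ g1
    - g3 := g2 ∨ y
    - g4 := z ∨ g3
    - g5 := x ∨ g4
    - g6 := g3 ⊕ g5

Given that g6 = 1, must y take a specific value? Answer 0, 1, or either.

0

g6 = g3 ⊕ g5 must be 1, so g3 and g5 differ.
Every assignment with g6 = 1 has y = 0; there are 6 such assignment(s).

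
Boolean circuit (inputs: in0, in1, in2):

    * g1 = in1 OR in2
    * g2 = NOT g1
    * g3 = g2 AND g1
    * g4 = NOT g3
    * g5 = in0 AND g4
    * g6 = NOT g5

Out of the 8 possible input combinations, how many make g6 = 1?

g6 = NOT g5 must be 1, so g5 = 0.
Enumerating the 8 input combinations, 4 give g6 = 1 and 4 give g6 = 0.

4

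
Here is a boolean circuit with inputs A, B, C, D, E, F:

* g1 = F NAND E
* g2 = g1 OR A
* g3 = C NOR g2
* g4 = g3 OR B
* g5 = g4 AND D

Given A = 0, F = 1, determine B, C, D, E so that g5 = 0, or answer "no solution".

B=1 C=1 D=0 E=1

g5 = g4 AND D must be 0, so at least one of g4, D is 0.
Check with A = 0, F = 1 and B=1, C=1, D=0, E=1:
g1 = F NAND E = 1 NAND 1 = 0
g2 = g1 OR A = 0 OR 0 = 0
g3 = C NOR g2 = 1 NOR 0 = 0
g4 = g3 OR B = 0 OR 1 = 1
g5 = g4 AND D = 1 AND 0 = 0
So g5 = 0.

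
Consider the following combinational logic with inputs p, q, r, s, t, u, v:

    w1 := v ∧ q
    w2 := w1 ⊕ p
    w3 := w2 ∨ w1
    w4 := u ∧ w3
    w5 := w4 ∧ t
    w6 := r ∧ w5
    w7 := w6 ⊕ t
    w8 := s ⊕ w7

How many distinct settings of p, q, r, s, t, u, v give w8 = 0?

w8 = s ⊕ w7 must be 0, so s and w7 are equal.
Enumerating the 128 input combinations, 64 give w8 = 0 and 64 give w8 = 1.

64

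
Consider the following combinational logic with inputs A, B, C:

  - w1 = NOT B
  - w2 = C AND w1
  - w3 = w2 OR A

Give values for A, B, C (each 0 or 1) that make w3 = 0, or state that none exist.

w3 = w2 OR A must be 0, so both w2 = 0 and A = 0.
Check with A=0, B=1, C=1:
w1 = NOT B = NOT 1 = 0
w2 = C AND w1 = 1 AND 0 = 0
w3 = w2 OR A = 0 OR 0 = 0
So w3 = 0 as required.

A=0, B=1, C=1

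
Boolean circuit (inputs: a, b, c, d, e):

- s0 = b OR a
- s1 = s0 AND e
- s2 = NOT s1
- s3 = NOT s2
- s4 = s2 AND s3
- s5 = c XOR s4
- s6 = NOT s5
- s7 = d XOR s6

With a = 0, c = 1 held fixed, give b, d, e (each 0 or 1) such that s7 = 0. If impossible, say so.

s7 = d XOR s6 must be 0, so d and s6 are equal.
Check with a = 0, c = 1 and b=0, d=0, e=0:
s0 = b OR a = 0 OR 0 = 0
s1 = s0 AND e = 0 AND 0 = 0
s2 = NOT s1 = NOT 0 = 1
s3 = NOT s2 = NOT 1 = 0
s4 = s2 AND s3 = 1 AND 0 = 0
s5 = c XOR s4 = 1 XOR 0 = 1
s6 = NOT s5 = NOT 1 = 0
s7 = d XOR s6 = 0 XOR 0 = 0
So s7 = 0.

b=0, d=0, e=0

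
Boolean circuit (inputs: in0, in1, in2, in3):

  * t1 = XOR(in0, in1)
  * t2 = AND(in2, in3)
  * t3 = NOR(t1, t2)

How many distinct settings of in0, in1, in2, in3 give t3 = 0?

10

t3 = NOR(t1, t2) must be 0, so at least one of t1, t2 is 1.
Enumerating the 16 input combinations, 10 give t3 = 0 and 6 give t3 = 1.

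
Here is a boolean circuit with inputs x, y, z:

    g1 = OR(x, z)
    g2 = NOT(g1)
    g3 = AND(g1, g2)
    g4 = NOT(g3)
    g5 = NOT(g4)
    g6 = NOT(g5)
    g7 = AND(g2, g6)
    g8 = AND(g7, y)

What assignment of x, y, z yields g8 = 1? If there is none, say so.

x=0, y=1, z=0

g8 = AND(g7, y) must be 1, so both g7 = 1 and y = 1.
g7 = AND(g2, g6) must be 1, so both g2 = 1 and g6 = 1.
g2 = NOT(g1) must be 1, so g1 = 0.
Check with x=0, y=1, z=0:
g1 = OR(x, z) = OR(0, 0) = 0
g2 = NOT(g1) = NOT 0 = 1
g3 = AND(g1, g2) = AND(0, 1) = 0
g4 = NOT(g3) = NOT 0 = 1
g5 = NOT(g4) = NOT 1 = 0
g6 = NOT(g5) = NOT 0 = 1
g7 = AND(g2, g6) = AND(1, 1) = 1
g8 = AND(g7, y) = AND(1, 1) = 1
So g8 = 1 as required.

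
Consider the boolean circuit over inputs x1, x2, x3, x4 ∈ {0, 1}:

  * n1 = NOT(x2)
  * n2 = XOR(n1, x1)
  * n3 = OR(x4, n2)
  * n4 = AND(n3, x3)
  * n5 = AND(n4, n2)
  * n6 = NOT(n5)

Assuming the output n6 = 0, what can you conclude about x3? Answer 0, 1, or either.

1

n6 = NOT(n5) must be 0, so n5 = 1.
n5 = AND(n4, n2) must be 1, so both n4 = 1 and n2 = 1.
n4 = AND(n3, x3) must be 1, so both n3 = 1 and x3 = 1.
Every assignment with n6 = 0 has x3 = 1; there are 4 such assignment(s).
  x1=0, x2=0, x3=1, x4=0
  x1=0, x2=0, x3=1, x4=1
  x1=1, x2=1, x3=1, x4=0
  x1=1, x2=1, x3=1, x4=1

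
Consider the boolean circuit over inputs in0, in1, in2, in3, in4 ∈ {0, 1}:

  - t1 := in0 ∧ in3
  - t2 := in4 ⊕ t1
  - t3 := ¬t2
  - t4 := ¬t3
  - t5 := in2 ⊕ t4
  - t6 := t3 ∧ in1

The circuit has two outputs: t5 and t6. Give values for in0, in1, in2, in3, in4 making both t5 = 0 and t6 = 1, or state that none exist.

in0=1, in1=1, in2=0, in3=1, in4=1

Check with in0=1, in1=1, in2=0, in3=1, in4=1:
t1 = in0 ∧ in3 = 1 ∧ 1 = 1
t2 = in4 ⊕ t1 = 1 ⊕ 1 = 0
t3 = ¬t2 = ¬0 = 1
t4 = ¬t3 = ¬1 = 0
t5 = in2 ⊕ t4 = 0 ⊕ 0 = 0
t6 = t3 ∧ in1 = 1 ∧ 1 = 1
So t5 = 0 and t6 = 1.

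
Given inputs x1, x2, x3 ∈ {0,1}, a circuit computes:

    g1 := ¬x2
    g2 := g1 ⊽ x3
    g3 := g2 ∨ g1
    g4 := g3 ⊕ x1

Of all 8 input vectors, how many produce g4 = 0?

4

g4 = g3 ⊕ x1 must be 0, so g3 and x1 are equal.
Satisfying assignments:
  x1=0, x2=1, x3=1
  x1=1, x2=0, x3=0
  x1=1, x2=0, x3=1
  x1=1, x2=1, x3=0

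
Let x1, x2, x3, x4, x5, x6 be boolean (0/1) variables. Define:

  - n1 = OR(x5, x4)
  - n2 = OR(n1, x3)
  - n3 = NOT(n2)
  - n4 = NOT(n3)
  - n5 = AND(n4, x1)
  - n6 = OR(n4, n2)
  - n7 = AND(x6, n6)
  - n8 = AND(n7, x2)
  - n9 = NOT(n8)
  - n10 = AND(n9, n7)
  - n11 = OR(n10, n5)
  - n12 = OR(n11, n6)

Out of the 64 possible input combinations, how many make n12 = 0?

n12 = OR(n11, n6) must be 0, so both n11 = 0 and n6 = 0.
n11 = OR(n10, n5) must be 0, so both n10 = 0 and n5 = 0.
Enumerating the 64 input combinations, 8 give n12 = 0 and 56 give n12 = 1.

8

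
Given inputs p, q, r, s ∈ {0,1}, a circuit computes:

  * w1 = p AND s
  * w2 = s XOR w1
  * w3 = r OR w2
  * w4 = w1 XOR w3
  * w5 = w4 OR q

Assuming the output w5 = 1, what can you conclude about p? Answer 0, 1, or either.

Both values of p occur among assignments with w5 = 1:
  p=0: p=0, q=0, r=0, s=1
  p=1: p=1, q=0, r=0, s=1

either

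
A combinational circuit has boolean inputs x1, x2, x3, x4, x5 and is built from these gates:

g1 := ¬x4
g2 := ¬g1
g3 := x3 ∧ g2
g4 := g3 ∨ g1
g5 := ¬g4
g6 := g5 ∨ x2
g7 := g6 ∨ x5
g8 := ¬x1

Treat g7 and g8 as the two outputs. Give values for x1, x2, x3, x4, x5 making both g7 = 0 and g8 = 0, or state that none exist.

x1=1, x2=0, x3=0, x4=0, x5=0

Check with x1=1, x2=0, x3=0, x4=0, x5=0:
g1 = ¬x4 = ¬0 = 1
g2 = ¬g1 = ¬1 = 0
g3 = x3 ∧ g2 = 0 ∧ 0 = 0
g4 = g3 ∨ g1 = 0 ∨ 1 = 1
g5 = ¬g4 = ¬1 = 0
g6 = g5 ∨ x2 = 0 ∨ 0 = 0
g7 = g6 ∨ x5 = 0 ∨ 0 = 0
g8 = ¬x1 = ¬1 = 0
So g7 = 0 and g8 = 0.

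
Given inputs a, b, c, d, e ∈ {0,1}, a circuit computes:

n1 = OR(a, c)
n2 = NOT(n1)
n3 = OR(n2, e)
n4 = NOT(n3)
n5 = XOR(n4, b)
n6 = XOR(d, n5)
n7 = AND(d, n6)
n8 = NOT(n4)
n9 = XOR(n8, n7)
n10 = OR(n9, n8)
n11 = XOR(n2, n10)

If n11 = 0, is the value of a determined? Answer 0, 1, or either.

Both values of a occur among assignments with n11 = 0:
  a=0: a=0, b=0, c=0, d=0, e=0
  a=1: a=1, b=0, c=0, d=0, e=0

either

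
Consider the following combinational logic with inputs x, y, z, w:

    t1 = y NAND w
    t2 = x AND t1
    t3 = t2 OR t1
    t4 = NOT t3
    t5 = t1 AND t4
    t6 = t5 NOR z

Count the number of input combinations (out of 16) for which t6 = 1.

t6 = t5 NOR z must be 1, so both t5 = 0 and z = 0.
Enumerating the 16 input combinations, 8 give t6 = 1 and 8 give t6 = 0.

8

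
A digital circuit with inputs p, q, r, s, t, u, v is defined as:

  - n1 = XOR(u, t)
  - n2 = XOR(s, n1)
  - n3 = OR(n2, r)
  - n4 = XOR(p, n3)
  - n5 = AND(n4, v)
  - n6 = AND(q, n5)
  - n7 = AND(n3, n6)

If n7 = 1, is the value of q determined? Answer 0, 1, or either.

n7 = AND(n3, n6) must be 1, so both n3 = 1 and n6 = 1.
n3 = OR(n2, r) must be 1, so at least one of n2, r is 1.
Every assignment with n7 = 1 has q = 1; there are 12 such assignment(s).

1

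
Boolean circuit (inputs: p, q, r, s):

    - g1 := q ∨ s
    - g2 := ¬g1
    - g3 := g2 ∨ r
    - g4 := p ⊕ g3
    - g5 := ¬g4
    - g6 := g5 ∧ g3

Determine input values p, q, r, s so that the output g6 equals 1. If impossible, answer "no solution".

p=1 q=1 r=1 s=0

g6 = g5 ∧ g3 must be 1, so both g5 = 1 and g3 = 1.
g5 = ¬g4 must be 1, so g4 = 0.
Check with p=1 q=1 r=1 s=0:
g1 = q ∨ s = 1 ∨ 0 = 1
g2 = ¬g1 = ¬1 = 0
g3 = g2 ∨ r = 0 ∨ 1 = 1
g4 = p ⊕ g3 = 1 ⊕ 1 = 0
g5 = ¬g4 = ¬0 = 1
g6 = g5 ∧ g3 = 1 ∧ 1 = 1
So g6 = 1 as required.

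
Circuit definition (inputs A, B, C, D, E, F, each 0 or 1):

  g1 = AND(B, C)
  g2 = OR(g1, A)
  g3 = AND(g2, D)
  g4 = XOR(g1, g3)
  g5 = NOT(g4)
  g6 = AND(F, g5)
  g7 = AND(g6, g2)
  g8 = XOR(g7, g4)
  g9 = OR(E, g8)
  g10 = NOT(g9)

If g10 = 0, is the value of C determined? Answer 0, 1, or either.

either

Both values of C occur among assignments with g10 = 0:
  C=0: A=0, B=0, C=0, D=0, E=1, F=0
  C=1: A=0, B=0, C=1, D=0, E=1, F=0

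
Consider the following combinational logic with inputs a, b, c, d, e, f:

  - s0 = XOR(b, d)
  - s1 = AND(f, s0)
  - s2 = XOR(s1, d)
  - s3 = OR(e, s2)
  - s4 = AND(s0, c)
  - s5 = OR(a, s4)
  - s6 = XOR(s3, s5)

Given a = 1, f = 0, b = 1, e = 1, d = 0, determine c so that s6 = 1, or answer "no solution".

With a = 1, f = 0, b = 1, e = 1, d = 0 fixed, none of the 2 settings of c give s6 = 1.
For example, with c=0:
s0 = XOR(b, d) = XOR(1, 0) = 1
s1 = AND(f, s0) = AND(0, 1) = 0
s2 = XOR(s1, d) = XOR(0, 0) = 0
s3 = OR(e, s2) = OR(1, 0) = 1
s4 = AND(s0, c) = AND(1, 0) = 0
s5 = OR(a, s4) = OR(1, 0) = 1
s6 = XOR(s3, s5) = XOR(1, 1) = 0
giving s6 = 0 ≠ 1.

no solution exists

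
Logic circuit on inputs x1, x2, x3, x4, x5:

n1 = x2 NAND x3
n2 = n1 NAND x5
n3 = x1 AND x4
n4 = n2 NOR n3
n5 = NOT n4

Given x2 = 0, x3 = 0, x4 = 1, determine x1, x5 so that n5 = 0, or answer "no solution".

x1=0 x5=1

Check with x2 = 0, x3 = 0, x4 = 1 and x1=0, x5=1:
n1 = x2 NAND x3 = 0 NAND 0 = 1
n2 = n1 NAND x5 = 1 NAND 1 = 0
n3 = x1 AND x4 = 0 AND 1 = 0
n4 = n2 NOR n3 = 0 NOR 0 = 1
n5 = NOT n4 = NOT 1 = 0
So n5 = 0.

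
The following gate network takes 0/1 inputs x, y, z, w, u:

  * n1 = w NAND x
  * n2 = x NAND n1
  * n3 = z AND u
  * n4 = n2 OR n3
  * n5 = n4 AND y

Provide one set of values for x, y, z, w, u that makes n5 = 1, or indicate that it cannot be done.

Check with x=1, y=1, z=1, w=1, u=0:
n1 = w NAND x = 1 NAND 1 = 0
n2 = x NAND n1 = 1 NAND 0 = 1
n3 = z AND u = 1 AND 0 = 0
n4 = n2 OR n3 = 1 OR 0 = 1
n5 = n4 AND y = 1 AND 1 = 1
So n5 = 1 as required.

x=1, y=1, z=1, w=1, u=0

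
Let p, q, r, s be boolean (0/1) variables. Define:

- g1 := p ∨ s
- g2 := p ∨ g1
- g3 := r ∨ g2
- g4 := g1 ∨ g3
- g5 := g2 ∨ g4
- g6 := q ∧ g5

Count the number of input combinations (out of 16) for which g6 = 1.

g6 = q ∧ g5 must be 1, so both q = 1 and g5 = 1.
g5 = g2 ∨ g4 must be 1, so at least one of g2, g4 is 1.
Enumerating the 16 input combinations, 7 give g6 = 1 and 9 give g6 = 0.

7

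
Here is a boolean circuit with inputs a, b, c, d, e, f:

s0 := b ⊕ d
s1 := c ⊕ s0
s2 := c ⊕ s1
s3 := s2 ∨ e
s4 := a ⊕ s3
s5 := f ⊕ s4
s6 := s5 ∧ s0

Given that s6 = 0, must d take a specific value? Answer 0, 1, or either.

either

Both values of d occur among assignments with s6 = 0:
  d=0: a=0, b=0, c=0, d=0, e=0, f=0
  d=1: a=0, b=0, c=0, d=1, e=0, f=1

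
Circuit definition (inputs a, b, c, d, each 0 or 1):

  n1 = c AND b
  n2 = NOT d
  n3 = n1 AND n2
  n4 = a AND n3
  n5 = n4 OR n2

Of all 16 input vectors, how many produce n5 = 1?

n5 = n4 OR n2 must be 1, so at least one of n4, n2 is 1.
Enumerating the 16 input combinations, 8 give n5 = 1 and 8 give n5 = 0.

8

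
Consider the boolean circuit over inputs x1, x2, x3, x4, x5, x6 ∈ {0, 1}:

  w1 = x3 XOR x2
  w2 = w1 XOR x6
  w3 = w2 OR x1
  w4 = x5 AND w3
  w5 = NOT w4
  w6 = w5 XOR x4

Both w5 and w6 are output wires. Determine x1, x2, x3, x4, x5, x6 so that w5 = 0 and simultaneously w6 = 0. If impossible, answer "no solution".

Check with x1=0 x2=1 x3=0 x4=0 x5=1 x6=0:
w1 = x3 XOR x2 = 0 XOR 1 = 1
w2 = w1 XOR x6 = 1 XOR 0 = 1
w3 = w2 OR x1 = 1 OR 0 = 1
w4 = x5 AND w3 = 1 AND 1 = 1
w5 = NOT w4 = NOT 1 = 0
w6 = w5 XOR x4 = 0 XOR 0 = 0
So w5 = 0 and w6 = 0.

x1=0 x2=1 x3=0 x4=0 x5=1 x6=0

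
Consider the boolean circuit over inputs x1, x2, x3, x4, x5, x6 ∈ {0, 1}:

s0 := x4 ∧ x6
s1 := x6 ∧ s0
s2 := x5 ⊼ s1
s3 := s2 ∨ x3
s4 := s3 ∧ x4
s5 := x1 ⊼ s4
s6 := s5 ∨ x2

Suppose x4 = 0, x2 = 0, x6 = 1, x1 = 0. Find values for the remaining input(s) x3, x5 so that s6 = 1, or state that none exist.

x3=1, x5=0

s6 = s5 ∨ x2 must be 1, so at least one of s5, x2 is 1.
Check with x4 = 0, x2 = 0, x6 = 1, x1 = 0 and x3=1, x5=0:
s0 = x4 ∧ x6 = 0 ∧ 1 = 0
s1 = x6 ∧ s0 = 1 ∧ 0 = 0
s2 = x5 ⊼ s1 = 0 ⊼ 0 = 1
s3 = s2 ∨ x3 = 1 ∨ 1 = 1
s4 = s3 ∧ x4 = 1 ∧ 0 = 0
s5 = x1 ⊼ s4 = 0 ⊼ 0 = 1
s6 = s5 ∨ x2 = 1 ∨ 0 = 1
So s6 = 1.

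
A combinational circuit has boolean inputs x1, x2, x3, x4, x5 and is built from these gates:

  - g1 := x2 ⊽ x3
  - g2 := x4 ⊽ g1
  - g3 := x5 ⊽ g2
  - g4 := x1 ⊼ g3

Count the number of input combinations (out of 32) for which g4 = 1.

g4 = x1 ⊼ g3 must be 1, so at least one of x1, g3 is 0.
Enumerating the 32 input combinations, 27 give g4 = 1 and 5 give g4 = 0.

27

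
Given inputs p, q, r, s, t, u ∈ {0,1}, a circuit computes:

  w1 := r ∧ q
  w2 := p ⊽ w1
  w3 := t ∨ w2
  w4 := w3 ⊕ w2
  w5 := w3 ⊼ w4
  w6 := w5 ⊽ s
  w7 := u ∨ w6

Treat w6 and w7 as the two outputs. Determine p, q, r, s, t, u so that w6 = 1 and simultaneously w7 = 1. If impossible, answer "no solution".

p=1 q=1 r=1 s=0 t=1 u=0

Check with p=1 q=1 r=1 s=0 t=1 u=0:
w1 = r ∧ q = 1 ∧ 1 = 1
w2 = p ⊽ w1 = 1 ⊽ 1 = 0
w3 = t ∨ w2 = 1 ∨ 0 = 1
w4 = w3 ⊕ w2 = 1 ⊕ 0 = 1
w5 = w3 ⊼ w4 = 1 ⊼ 1 = 0
w6 = w5 ⊽ s = 0 ⊽ 0 = 1
w7 = u ∨ w6 = 0 ∨ 1 = 1
So w6 = 1 and w7 = 1.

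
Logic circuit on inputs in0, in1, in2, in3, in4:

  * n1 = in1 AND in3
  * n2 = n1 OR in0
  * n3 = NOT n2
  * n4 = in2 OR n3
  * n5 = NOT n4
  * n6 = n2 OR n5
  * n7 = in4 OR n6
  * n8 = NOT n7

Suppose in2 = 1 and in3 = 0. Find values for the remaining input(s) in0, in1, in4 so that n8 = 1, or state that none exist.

in0=0 in1=1 in4=0

n8 = NOT n7 must be 1, so n7 = 0.
Check with in2 = 1 and in3 = 0 and in0=0, in1=1, in4=0:
n1 = in1 AND in3 = 1 AND 0 = 0
n2 = n1 OR in0 = 0 OR 0 = 0
n3 = NOT n2 = NOT 0 = 1
n4 = in2 OR n3 = 1 OR 1 = 1
n5 = NOT n4 = NOT 1 = 0
n6 = n2 OR n5 = 0 OR 0 = 0
n7 = in4 OR n6 = 0 OR 0 = 0
n8 = NOT n7 = NOT 0 = 1
So n8 = 1.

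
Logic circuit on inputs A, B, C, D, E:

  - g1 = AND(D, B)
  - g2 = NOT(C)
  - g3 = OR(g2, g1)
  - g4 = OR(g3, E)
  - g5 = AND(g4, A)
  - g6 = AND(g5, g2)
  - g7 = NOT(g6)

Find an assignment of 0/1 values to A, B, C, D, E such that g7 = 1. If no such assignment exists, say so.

Check with A=1, B=0, C=1, D=0, E=0:
g1 = AND(D, B) = AND(0, 0) = 0
g2 = NOT(C) = NOT 1 = 0
g3 = OR(g2, g1) = OR(0, 0) = 0
g4 = OR(g3, E) = OR(0, 0) = 0
g5 = AND(g4, A) = AND(0, 1) = 0
g6 = AND(g5, g2) = AND(0, 0) = 0
g7 = NOT(g6) = NOT 0 = 1
So g7 = 1 as required.

A=1, B=0, C=1, D=0, E=0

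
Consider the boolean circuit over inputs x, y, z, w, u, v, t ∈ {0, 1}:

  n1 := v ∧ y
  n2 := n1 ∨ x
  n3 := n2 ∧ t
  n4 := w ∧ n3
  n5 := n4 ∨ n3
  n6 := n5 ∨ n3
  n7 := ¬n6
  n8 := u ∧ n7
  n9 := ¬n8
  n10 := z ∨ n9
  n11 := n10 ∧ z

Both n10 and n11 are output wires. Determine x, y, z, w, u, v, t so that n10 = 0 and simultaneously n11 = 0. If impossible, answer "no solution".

Check with x=1, y=0, z=0, w=0, u=1, v=1, t=0:
n1 = v ∧ y = 1 ∧ 0 = 0
n2 = n1 ∨ x = 0 ∨ 1 = 1
n3 = n2 ∧ t = 1 ∧ 0 = 0
n4 = w ∧ n3 = 0 ∧ 0 = 0
n5 = n4 ∨ n3 = 0 ∨ 0 = 0
n6 = n5 ∨ n3 = 0 ∨ 0 = 0
n7 = ¬n6 = ¬0 = 1
n8 = u ∧ n7 = 1 ∧ 1 = 1
n9 = ¬n8 = ¬1 = 0
n10 = z ∨ n9 = 0 ∨ 0 = 0
n11 = n10 ∧ z = 0 ∧ 0 = 0
So n10 = 0 and n11 = 0.

x=1, y=0, z=0, w=0, u=1, v=1, t=0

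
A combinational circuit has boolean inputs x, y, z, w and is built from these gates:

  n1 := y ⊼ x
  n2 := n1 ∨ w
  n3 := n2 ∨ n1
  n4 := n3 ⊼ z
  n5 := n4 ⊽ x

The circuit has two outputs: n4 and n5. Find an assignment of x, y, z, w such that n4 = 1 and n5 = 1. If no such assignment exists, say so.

Across all 16 input combinations, none give both n4 = 1 and n5 = 1.

no solution exists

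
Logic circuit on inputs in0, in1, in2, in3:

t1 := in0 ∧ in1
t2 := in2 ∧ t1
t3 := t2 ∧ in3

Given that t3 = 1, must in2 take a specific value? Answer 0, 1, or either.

1

t3 = t2 ∧ in3 must be 1, so both t2 = 1 and in3 = 1.
t2 = in2 ∧ t1 must be 1, so both in2 = 1 and t1 = 1.
Every assignment with t3 = 1 has in2 = 1; there are 1 such assignment(s).
  in0=1, in1=1, in2=1, in3=1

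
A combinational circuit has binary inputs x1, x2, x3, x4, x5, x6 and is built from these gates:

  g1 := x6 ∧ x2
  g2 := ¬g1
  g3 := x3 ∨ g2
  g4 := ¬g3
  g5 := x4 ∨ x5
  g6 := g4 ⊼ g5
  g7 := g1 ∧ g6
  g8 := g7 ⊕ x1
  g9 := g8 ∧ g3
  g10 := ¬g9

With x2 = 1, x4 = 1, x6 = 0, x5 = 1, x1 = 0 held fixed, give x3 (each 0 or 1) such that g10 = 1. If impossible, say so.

g10 = ¬g9 must be 1, so g9 = 0.
g9 = g8 ∧ g3 must be 0, so at least one of g8, g3 is 0.
Check with x2 = 1, x4 = 1, x6 = 0, x5 = 1, x1 = 0 and x3=0:
g1 = x6 ∧ x2 = 0 ∧ 1 = 0
g2 = ¬g1 = ¬0 = 1
g3 = x3 ∨ g2 = 0 ∨ 1 = 1
g4 = ¬g3 = ¬1 = 0
g5 = x4 ∨ x5 = 1 ∨ 1 = 1
g6 = g4 ⊼ g5 = 0 ⊼ 1 = 1
g7 = g1 ∧ g6 = 0 ∧ 1 = 0
g8 = g7 ⊕ x1 = 0 ⊕ 0 = 0
g9 = g8 ∧ g3 = 0 ∧ 1 = 0
g10 = ¬g9 = ¬0 = 1
So g10 = 1.

x3=0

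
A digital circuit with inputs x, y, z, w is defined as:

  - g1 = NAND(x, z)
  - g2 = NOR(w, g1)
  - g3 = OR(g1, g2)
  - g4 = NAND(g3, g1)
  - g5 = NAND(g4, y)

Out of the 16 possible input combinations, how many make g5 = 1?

14

g5 = NAND(g4, y) must be 1, so at least one of g4, y is 0.
Enumerating the 16 input combinations, 14 give g5 = 1 and 2 give g5 = 0.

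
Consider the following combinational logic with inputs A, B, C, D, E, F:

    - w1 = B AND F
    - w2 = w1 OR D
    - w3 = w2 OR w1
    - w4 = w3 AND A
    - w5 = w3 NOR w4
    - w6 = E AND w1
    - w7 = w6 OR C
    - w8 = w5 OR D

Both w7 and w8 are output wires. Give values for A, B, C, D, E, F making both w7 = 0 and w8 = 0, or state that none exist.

Check with A=1 B=1 C=0 D=0 E=0 F=1:
w1 = B AND F = 1 AND 1 = 1
w2 = w1 OR D = 1 OR 0 = 1
w3 = w2 OR w1 = 1 OR 1 = 1
w4 = w3 AND A = 1 AND 1 = 1
w5 = w3 NOR w4 = 1 NOR 1 = 0
w6 = E AND w1 = 0 AND 1 = 0
w7 = w6 OR C = 0 OR 0 = 0
w8 = w5 OR D = 0 OR 0 = 0
So w7 = 0 and w8 = 0.

A=1 B=1 C=0 D=0 E=0 F=1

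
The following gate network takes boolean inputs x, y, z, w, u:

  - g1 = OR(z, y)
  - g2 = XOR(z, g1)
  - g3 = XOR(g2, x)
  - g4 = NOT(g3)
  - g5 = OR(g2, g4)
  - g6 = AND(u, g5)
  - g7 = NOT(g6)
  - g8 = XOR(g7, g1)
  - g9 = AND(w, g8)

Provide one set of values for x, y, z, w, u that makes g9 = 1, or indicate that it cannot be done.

x=1, y=0, z=0, w=1, u=1

g9 = AND(w, g8) must be 1, so both w = 1 and g8 = 1.
Check with x=1, y=0, z=0, w=1, u=1:
g1 = OR(z, y) = OR(0, 0) = 0
g2 = XOR(z, g1) = XOR(0, 0) = 0
g3 = XOR(g2, x) = XOR(0, 1) = 1
g4 = NOT(g3) = NOT 1 = 0
g5 = OR(g2, g4) = OR(0, 0) = 0
g6 = AND(u, g5) = AND(1, 0) = 0
g7 = NOT(g6) = NOT 0 = 1
g8 = XOR(g7, g1) = XOR(1, 0) = 1
g9 = AND(w, g8) = AND(1, 1) = 1
So g9 = 1 as required.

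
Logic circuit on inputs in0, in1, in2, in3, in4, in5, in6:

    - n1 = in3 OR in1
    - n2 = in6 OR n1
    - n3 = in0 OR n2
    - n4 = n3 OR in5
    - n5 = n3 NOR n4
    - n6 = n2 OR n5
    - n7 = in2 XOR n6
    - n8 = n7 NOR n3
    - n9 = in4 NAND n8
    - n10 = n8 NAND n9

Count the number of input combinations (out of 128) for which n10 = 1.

n10 = n8 NAND n9 must be 1, so at least one of n8, n9 is 0.
Enumerating the 128 input combinations, 126 give n10 = 1 and 2 give n10 = 0.

126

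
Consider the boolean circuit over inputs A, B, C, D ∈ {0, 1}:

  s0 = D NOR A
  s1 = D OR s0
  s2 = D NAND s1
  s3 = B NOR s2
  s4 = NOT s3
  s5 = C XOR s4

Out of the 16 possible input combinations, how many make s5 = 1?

8

s5 = C XOR s4 must be 1, so C and s4 differ.
Enumerating the 16 input combinations, 8 give s5 = 1 and 8 give s5 = 0.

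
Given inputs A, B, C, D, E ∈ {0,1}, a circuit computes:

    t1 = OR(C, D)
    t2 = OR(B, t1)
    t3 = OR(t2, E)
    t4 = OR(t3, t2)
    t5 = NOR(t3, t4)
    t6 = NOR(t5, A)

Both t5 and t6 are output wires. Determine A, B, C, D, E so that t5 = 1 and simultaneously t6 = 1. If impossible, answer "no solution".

Across all 32 input combinations, none give both t5 = 1 and t6 = 1.

no solution exists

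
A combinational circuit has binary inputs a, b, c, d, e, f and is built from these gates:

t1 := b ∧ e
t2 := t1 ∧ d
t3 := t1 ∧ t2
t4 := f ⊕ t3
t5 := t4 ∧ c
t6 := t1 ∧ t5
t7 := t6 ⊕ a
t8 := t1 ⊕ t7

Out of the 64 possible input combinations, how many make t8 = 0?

32

t8 = t1 ⊕ t7 must be 0, so t1 and t7 are equal.
Enumerating the 64 input combinations, 32 give t8 = 0 and 32 give t8 = 1.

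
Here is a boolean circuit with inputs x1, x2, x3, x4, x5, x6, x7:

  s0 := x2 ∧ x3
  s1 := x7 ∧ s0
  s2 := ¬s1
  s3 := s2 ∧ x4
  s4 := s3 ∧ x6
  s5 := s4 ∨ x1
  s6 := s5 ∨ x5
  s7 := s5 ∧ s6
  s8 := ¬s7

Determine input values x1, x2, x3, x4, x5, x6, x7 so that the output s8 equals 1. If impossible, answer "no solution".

x1=0, x2=0, x3=0, x4=0, x5=1, x6=0, x7=0

s8 = ¬s7 must be 1, so s7 = 0.
Check with x1=0, x2=0, x3=0, x4=0, x5=1, x6=0, x7=0:
s0 = x2 ∧ x3 = 0 ∧ 0 = 0
s1 = x7 ∧ s0 = 0 ∧ 0 = 0
s2 = ¬s1 = ¬0 = 1
s3 = s2 ∧ x4 = 1 ∧ 0 = 0
s4 = s3 ∧ x6 = 0 ∧ 0 = 0
s5 = s4 ∨ x1 = 0 ∨ 0 = 0
s6 = s5 ∨ x5 = 0 ∨ 1 = 1
s7 = s5 ∧ s6 = 0 ∧ 1 = 0
s8 = ¬s7 = ¬0 = 1
So s8 = 1 as required.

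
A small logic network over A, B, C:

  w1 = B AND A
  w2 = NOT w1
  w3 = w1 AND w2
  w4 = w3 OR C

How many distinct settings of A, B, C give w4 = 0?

w4 = w3 OR C must be 0, so both w3 = 0 and C = 0.
Enumerating the 8 input combinations, 4 give w4 = 0 and 4 give w4 = 1.

4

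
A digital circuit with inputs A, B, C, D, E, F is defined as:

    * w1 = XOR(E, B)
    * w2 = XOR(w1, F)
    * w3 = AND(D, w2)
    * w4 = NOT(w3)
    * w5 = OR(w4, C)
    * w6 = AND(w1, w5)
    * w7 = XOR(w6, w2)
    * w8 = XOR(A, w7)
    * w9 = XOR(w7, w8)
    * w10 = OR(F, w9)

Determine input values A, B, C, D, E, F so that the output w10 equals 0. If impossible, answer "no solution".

A=0, B=1, C=0, D=1, E=0, F=0

w10 = OR(F, w9) must be 0, so both F = 0 and w9 = 0.
w9 = XOR(w7, w8) must be 0, so w7 and w8 are equal.
Check with A=0, B=1, C=0, D=1, E=0, F=0:
w1 = XOR(E, B) = XOR(0, 1) = 1
w2 = XOR(w1, F) = XOR(1, 0) = 1
w3 = AND(D, w2) = AND(1, 1) = 1
w4 = NOT(w3) = NOT 1 = 0
w5 = OR(w4, C) = OR(0, 0) = 0
w6 = AND(w1, w5) = AND(1, 0) = 0
w7 = XOR(w6, w2) = XOR(0, 1) = 1
w8 = XOR(A, w7) = XOR(0, 1) = 1
w9 = XOR(w7, w8) = XOR(1, 1) = 0
w10 = OR(F, w9) = OR(0, 0) = 0
So w10 = 0 as required.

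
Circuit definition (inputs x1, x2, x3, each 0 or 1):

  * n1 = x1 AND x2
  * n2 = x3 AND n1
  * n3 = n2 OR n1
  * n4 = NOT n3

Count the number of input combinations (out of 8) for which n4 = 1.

6

n4 = NOT n3 must be 1, so n3 = 0.
n3 = n2 OR n1 must be 0, so both n2 = 0 and n1 = 0.
n2 = x3 AND n1 must be 0, so at least one of x3, n1 is 0.
Enumerating the 8 input combinations, 6 give n4 = 1 and 2 give n4 = 0.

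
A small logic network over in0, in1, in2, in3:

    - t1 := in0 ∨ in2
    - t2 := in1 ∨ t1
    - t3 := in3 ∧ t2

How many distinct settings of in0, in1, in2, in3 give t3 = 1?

7

t3 = in3 ∧ t2 must be 1, so both in3 = 1 and t2 = 1.
t2 = in1 ∨ t1 must be 1, so at least one of in1, t1 is 1.
Enumerating the 16 input combinations, 7 give t3 = 1 and 9 give t3 = 0.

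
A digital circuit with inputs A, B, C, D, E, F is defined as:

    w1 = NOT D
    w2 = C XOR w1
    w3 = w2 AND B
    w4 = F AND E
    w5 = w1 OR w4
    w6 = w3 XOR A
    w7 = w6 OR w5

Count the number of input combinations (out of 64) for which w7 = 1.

52

w7 = w6 OR w5 must be 1, so at least one of w6, w5 is 1.
Enumerating the 64 input combinations, 52 give w7 = 1 and 12 give w7 = 0.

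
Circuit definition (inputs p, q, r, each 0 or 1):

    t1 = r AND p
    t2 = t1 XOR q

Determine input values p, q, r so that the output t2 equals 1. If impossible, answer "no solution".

Check with p=0, q=1, r=0:
t1 = r AND p = 0 AND 0 = 0
t2 = t1 XOR q = 0 XOR 1 = 1
So t2 = 1 as required.

p=0, q=1, r=0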